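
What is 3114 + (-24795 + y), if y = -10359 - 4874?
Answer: -36914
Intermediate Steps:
y = -15233
3114 + (-24795 + y) = 3114 + (-24795 - 15233) = 3114 - 40028 = -36914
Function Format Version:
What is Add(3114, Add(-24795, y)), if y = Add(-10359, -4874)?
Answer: -36914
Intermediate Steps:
y = -15233
Add(3114, Add(-24795, y)) = Add(3114, Add(-24795, -15233)) = Add(3114, -40028) = -36914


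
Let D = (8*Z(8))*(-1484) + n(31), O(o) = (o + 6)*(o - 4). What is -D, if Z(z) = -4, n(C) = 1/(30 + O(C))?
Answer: -48865153/1029 ≈ -47488.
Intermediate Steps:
O(o) = (-4 + o)*(6 + o) (O(o) = (6 + o)*(-4 + o) = (-4 + o)*(6 + o))
n(C) = 1/(6 + C² + 2*C) (n(C) = 1/(30 + (-24 + C² + 2*C)) = 1/(6 + C² + 2*C))
D = 48865153/1029 (D = (8*(-4))*(-1484) + 1/(6 + 31² + 2*31) = -32*(-1484) + 1/(6 + 961 + 62) = 47488 + 1/1029 = 48865153/1029 ≈ 47488.)
-D = -1*48865153/1029 = -48865153/1029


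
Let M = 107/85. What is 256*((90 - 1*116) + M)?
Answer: -538368/85 ≈ -6333.7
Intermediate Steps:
M = 107/85 (M = 107*(1/85) = 107/85 ≈ 1.2588)
256*((90 - 1*116) + M) = 256*((90 - 1*116) + 107/85) = 256*((90 - 116) + 107/85) = 256*(-26 + 107/85) = 256*(-2103/85) = -538368/85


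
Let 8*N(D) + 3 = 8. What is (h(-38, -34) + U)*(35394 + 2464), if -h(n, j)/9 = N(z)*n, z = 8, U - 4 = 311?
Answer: 40034835/2 ≈ 2.0017e+7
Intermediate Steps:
U = 315 (U = 4 + 311 = 315)
N(D) = 5/8 (N(D) = -3/8 + (⅛)*8 = -3/8 + 1 = 5/8)
h(n, j) = -45*n/8
(h(-38, -34) + U)*(35394 + 2464) = (-45/8*(-38) + 315)*(35394 + 2464) = (855/4 + 315)*37858 = (2115/4)*37858 = 40034835/2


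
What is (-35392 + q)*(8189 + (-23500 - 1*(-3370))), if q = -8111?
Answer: 519469323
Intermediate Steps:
(-35392 + q)*(8189 + (-23500 - 1*(-3370))) = (-35392 - 8111)*(8189 + (-23500 - 1*(-3370))) = -43503*(8189 + (-23500 + 3370)) = -43503*(8189 - 20130) = -43503*(-11941) = 519469323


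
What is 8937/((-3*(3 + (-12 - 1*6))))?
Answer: 993/5 ≈ 198.60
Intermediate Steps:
8937/((-3*(3 + (-12 - 1*6)))) = 8937/((-3*(3 + (-12 - 6)))) = 8937/((-3*(3 - 18))) = 8937/((-3*(-15))) = 8937/45 = 8937*(1/45) = 993/5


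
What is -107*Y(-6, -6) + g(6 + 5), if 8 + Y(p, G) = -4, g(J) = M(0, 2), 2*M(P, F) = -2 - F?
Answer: 1282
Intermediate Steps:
M(P, F) = -1 - F/2 (M(P, F) = (-2 - F)/2 = -1 - F/2)
g(J) = -2 (g(J) = -1 - ½*2 = -1 - 1 = -2)
Y(p, G) = -12 (Y(p, G) = -8 - 4 = -12)
-107*Y(-6, -6) + g(6 + 5) = -107*(-12) - 2 = 1284 - 2 = 1282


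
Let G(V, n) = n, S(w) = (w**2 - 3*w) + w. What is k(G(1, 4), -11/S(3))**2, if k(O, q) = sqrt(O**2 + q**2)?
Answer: 265/9 ≈ 29.444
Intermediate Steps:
S(w) = w**2 - 2*w
k(G(1, 4), -11/S(3))**2 = (sqrt(4**2 + (-11*1/(3*(-2 + 3)))**2))**2 = (sqrt(16 + (-11/(3*1))**2))**2 = (sqrt(16 + (-11/3)**2))**2 = (sqrt(16 + 121/9))**2 = (sqrt(265/9))**2 = (sqrt(265)/3)**2 = 265/9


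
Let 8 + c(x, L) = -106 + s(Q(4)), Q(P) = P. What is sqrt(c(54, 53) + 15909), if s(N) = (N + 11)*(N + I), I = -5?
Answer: 2*sqrt(3945) ≈ 125.62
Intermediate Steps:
s(N) = (-5 + N)*(11 + N) (s(N) = (N + 11)*(N - 5) = (11 + N)*(-5 + N) = (-5 + N)*(11 + N))
c(x, L) = -129 (c(x, L) = -8 + (-106 + (-55 + 4**2 + 6*4)) = -8 + (-106 + (-55 + 16 + 24)) = -8 + (-106 - 15) = -8 - 121 = -129)
sqrt(c(54, 53) + 15909) = sqrt(-129 + 15909) = sqrt(15780) = 2*sqrt(3945)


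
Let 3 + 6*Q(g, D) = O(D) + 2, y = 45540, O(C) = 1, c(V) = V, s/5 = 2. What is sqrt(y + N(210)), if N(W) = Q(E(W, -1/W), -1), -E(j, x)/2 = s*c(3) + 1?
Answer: 6*sqrt(1265) ≈ 213.40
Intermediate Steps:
s = 10 (s = 5*2 = 10)
E(j, x) = -62 (E(j, x) = -2*(10*3 + 1) = -2*(30 + 1) = -2*31 = -62)
Q(g, D) = 0 (Q(g, D) = -1/2 + (1 + 2)/6 = -1/2 + (1/6)*3 = -1/2 + 1/2 = 0)
N(W) = 0
sqrt(y + N(210)) = sqrt(45540 + 0) = sqrt(45540) = 6*sqrt(1265)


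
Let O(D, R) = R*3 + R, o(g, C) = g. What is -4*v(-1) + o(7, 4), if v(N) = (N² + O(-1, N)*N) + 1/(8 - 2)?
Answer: -41/3 ≈ -13.667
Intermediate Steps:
O(D, R) = 4*R (O(D, R) = 3*R + R = 4*R)
v(N) = ⅙ + 5*N² (v(N) = (N² + (4*N)*N) + 1/(8 - 2) = (N² + 4*N²) + 1/6 = 5*N² + ⅙ = ⅙ + 5*N²)
-4*v(-1) + o(7, 4) = -4*(⅙ + 5*(-1)²) + 7 = -4*(⅙ + 5*1) + 7 = -4*(⅙ + 5) + 7 = -4*31/6 + 7 = -62/3 + 7 = -41/3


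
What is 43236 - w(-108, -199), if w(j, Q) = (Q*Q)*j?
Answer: 4320144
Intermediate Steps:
w(j, Q) = j*Q² (w(j, Q) = Q²*j = j*Q²)
43236 - w(-108, -199) = 43236 - (-108)*(-199)² = 43236 - (-108)*39601 = 43236 - 1*(-4276908) = 43236 + 4276908 = 4320144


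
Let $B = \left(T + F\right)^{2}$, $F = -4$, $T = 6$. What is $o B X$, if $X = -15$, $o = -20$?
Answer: $1200$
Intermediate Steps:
$B = 4$ ($B = \left(6 - 4\right)^{2} = 2^{2} = 4$)
$o B X = \left(-20\right) 4 \left(-15\right) = \left(-80\right) \left(-15\right) = 1200$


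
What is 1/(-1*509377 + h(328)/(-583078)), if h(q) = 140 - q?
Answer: -291539/148503261109 ≈ -1.9632e-6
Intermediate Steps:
1/(-1*509377 + h(328)/(-583078)) = 1/(-1*509377 + (140 - 1*328)/(-583078)) = 1/(-509377 + (140 - 328)*(-1/583078)) = 1/(-509377 - 188*(-1/583078)) = 1/(-509377 + 94/291539) = 1/(-148503261109/291539) = -291539/148503261109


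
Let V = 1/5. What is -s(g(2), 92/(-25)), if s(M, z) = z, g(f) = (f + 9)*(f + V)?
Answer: 92/25 ≈ 3.6800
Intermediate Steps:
V = ⅕ (V = 1*(⅕) = ⅕ ≈ 0.20000)
g(f) = (9 + f)*(⅕ + f) (g(f) = (f + 9)*(f + ⅕) = (9 + f)*(⅕ + f))
-s(g(2), 92/(-25)) = -92/(-25) = -92*(-1)/25 = -1*(-92/25) = 92/25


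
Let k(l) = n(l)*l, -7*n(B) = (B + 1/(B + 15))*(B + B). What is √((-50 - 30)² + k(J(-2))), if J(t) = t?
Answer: 10*√530166/91 ≈ 80.014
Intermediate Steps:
n(B) = -2*B*(B + 1/(15 + B))/7 (n(B) = -(B + 1/(B + 15))*(B + B)/7 = -(B + 1/(15 + B))*2*B/7 = -2*B*(B + 1/(15 + B))/7)
k(l) = -2*l²*(1 + l² + 15*l)/(105 + 7*l) (k(l) = (-2*l*(1 + l² + 15*l)/(105 + 7*l))*l = -2*l²*(1 + l² + 15*l)/(105 + 7*l))
√((-50 - 30)² + k(J(-2))) = √((-50 - 30)² + (2/7)*(-2)²*(-1 - 1*(-2)² - 15*(-2))/(15 - 2)) = √((-80)² + (2/7)*4*(-1 - 1*4 + 30)/13) = √(6400 + (2/7)*4*(1/13)*(-1 - 4 + 30)) = √(6400 + (2/7)*4*(1/13)*25) = √(6400 + 200/91) = √(582600/91) = 10*√530166/91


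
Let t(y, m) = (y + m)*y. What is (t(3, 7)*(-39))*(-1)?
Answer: 1170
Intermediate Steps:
t(y, m) = y*(m + y) (t(y, m) = (m + y)*y = y*(m + y))
(t(3, 7)*(-39))*(-1) = ((3*(7 + 3))*(-39))*(-1) = ((3*10)*(-39))*(-1) = (30*(-39))*(-1) = -1170*(-1) = 1170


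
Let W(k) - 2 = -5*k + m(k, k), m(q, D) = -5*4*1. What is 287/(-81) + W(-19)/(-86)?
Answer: -30919/6966 ≈ -4.4386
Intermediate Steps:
m(q, D) = -20 (m(q, D) = -20*1 = -20)
W(k) = -18 - 5*k (W(k) = 2 + (-5*k - 20) = 2 + (-20 - 5*k) = -18 - 5*k)
287/(-81) + W(-19)/(-86) = 287/(-81) + (-18 - 5*(-19))/(-86) = 287*(-1/81) + (-18 + 95)*(-1/86) = -287/81 + 77*(-1/86) = -287/81 - 77/86 = -30919/6966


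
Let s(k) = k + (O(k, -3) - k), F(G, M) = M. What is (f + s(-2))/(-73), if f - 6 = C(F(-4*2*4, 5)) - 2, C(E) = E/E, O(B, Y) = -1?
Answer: -4/73 ≈ -0.054795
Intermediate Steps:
s(k) = -1 (s(k) = k + (-1 - k) = -1)
C(E) = 1
f = 5 (f = 6 + (1 - 2) = 6 - 1 = 5)
(f + s(-2))/(-73) = (5 - 1)/(-73) = -1/73*4 = -4/73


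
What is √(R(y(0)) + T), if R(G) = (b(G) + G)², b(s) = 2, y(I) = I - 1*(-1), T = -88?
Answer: I*√79 ≈ 8.8882*I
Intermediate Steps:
y(I) = 1 + I (y(I) = I + 1 = 1 + I)
R(G) = (2 + G)²
√(R(y(0)) + T) = √((2 + (1 + 0))² - 88) = √((2 + 1)² - 88) = √(3² - 88) = √(9 - 88) = √(-79) = I*√79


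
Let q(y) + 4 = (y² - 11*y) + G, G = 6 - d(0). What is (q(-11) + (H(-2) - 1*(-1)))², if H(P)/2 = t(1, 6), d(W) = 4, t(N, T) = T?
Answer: 64009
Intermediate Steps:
H(P) = 12 (H(P) = 2*6 = 12)
G = 2 (G = 6 - 1*4 = 6 - 4 = 2)
q(y) = -2 + y² - 11*y (q(y) = -4 + ((y² - 11*y) + 2) = -4 + (2 + y² - 11*y) = -2 + y² - 11*y)
(q(-11) + (H(-2) - 1*(-1)))² = ((-2 + (-11)² - 11*(-11)) + (12 - 1*(-1)))² = ((-2 + 121 + 121) + (12 + 1))² = (240 + 13)² = 253² = 64009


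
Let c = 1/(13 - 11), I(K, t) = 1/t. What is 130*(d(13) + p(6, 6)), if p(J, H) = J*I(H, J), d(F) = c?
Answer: 195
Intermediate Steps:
c = ½ (c = 1/2 = ½ ≈ 0.50000)
d(F) = ½
p(J, H) = 1 (p(J, H) = J/J = 1)
130*(d(13) + p(6, 6)) = 130*(½ + 1) = 130*(3/2) = 195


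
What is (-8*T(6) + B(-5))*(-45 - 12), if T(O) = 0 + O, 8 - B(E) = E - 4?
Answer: 1767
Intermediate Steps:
B(E) = 12 - E (B(E) = 8 - (E - 4) = 8 - (-4 + E) = 8 + (4 - E) = 12 - E)
T(O) = O
(-8*T(6) + B(-5))*(-45 - 12) = (-8*6 + (12 - 1*(-5)))*(-45 - 12) = (-48 + (12 + 5))*(-57) = (-48 + 17)*(-57) = -31*(-57) = 1767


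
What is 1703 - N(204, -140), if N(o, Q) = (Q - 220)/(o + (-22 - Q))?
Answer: 274363/161 ≈ 1704.1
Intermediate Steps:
N(o, Q) = (-220 + Q)/(-22 + o - Q)
1703 - N(204, -140) = 1703 - (220 - 1*(-140))/(22 - 140 - 1*204) = 1703 - (220 + 140)/(22 - 140 - 204) = 1703 - 360/(-322) = 1703 - (-1)*360/322 = 1703 - 1*(-180/161) = 1703 + 180/161 = 274363/161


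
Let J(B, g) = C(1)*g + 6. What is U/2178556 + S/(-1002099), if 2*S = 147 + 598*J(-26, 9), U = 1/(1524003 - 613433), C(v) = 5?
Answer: -10131889415984867/662630527146598360 ≈ -0.015290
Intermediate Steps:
J(B, g) = 6 + 5*g (J(B, g) = 5*g + 6 = 6 + 5*g)
U = 1/910570 ≈ 1.0982e-6
S = 30645/2 (S = (147 + 598*(6 + 5*9))/2 = (147 + 598*(6 + 45))/2 = (147 + 598*51)/2 = (147 + 30498)/2 = (½)*30645 = 30645/2 ≈ 15323.)
U/2178556 + S/(-1002099) = (1/910570)/2178556 + (30645/2)/(-1002099) = (1/910570)*(1/2178556) + (30645/2)*(-1/1002099) = 1/1983727736920 - 10215/668066 = -10131889415984867/662630527146598360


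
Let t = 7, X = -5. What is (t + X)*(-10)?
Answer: -20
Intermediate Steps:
(t + X)*(-10) = (7 - 5)*(-10) = 2*(-10) = -20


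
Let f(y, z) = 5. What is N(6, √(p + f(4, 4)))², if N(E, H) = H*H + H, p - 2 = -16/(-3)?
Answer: 1480/9 + 74*√111/9 ≈ 251.07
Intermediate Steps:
p = 22/3 (p = 2 - 16/(-3) = 2 - 16*(-⅓) = 2 + 16/3 = 22/3 ≈ 7.3333)
N(E, H) = H + H² (N(E, H) = H² + H = H + H²)
N(6, √(p + f(4, 4)))² = (√(22/3 + 5)*(1 + √(22/3 + 5)))² = (√(37/3)*(1 + √(37/3)))² = ((√111/3)*(1 + √111/3))² = (√111*(1 + √111/3)/3)² = 37*(1 + √111/3)²/3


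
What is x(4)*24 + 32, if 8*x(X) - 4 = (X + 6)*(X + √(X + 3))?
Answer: 164 + 30*√7 ≈ 243.37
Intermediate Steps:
x(X) = ½ + (6 + X)*(X + √(3 + X))/8 (x(X) = ½ + ((X + 6)*(X + √(X + 3)))/8 = ½ + ((6 + X)*(X + √(3 + X)))/8 = ½ + (6 + X)*(X + √(3 + X))/8)
x(4)*24 + 32 = (½ + (⅛)*4² + (¾)*4 + 3*√(3 + 4)/4 + (⅛)*4*√(3 + 4))*24 + 32 = (½ + (⅛)*16 + 3 + 3*√7/4 + (⅛)*4*√7)*24 + 32 = (½ + 2 + 3 + 3*√7/4 + √7/2)*24 + 32 = (11/2 + 5*√7/4)*24 + 32 = (132 + 30*√7) + 32 = 164 + 30*√7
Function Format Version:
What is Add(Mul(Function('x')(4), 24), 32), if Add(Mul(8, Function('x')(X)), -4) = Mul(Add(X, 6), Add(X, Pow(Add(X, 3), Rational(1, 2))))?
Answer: Add(164, Mul(30, Pow(7, Rational(1, 2)))) ≈ 243.37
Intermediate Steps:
Function('x')(X) = Add(Rational(1, 2), Mul(Rational(1, 8), Add(6, X), Add(X, Pow(Add(3, X), Rational(1, 2))))) (Function('x')(X) = Add(Rational(1, 2), Mul(Rational(1, 8), Mul(Add(X, 6), Add(X, Pow(Add(X, 3), Rational(1, 2)))))) = Add(Rational(1, 2), Mul(Rational(1, 8), Mul(Add(6, X), Add(X, Pow(Add(3, X), Rational(1, 2)))))) = Add(Rational(1, 2), Mul(Rational(1, 8), Add(6, X), Add(X, Pow(Add(3, X), Rational(1, 2))))))
Add(Mul(Function('x')(4), 24), 32) = Add(Mul(Add(Rational(1, 2), Mul(Rational(1, 8), Pow(4, 2)), Mul(Rational(3, 4), 4), Mul(Rational(3, 4), Pow(Add(3, 4), Rational(1, 2))), Mul(Rational(1, 8), 4, Pow(Add(3, 4), Rational(1, 2)))), 24), 32) = Add(Mul(Add(Rational(1, 2), Mul(Rational(1, 8), 16), 3, Mul(Rational(3, 4), Pow(7, Rational(1, 2))), Mul(Rational(1, 8), 4, Pow(7, Rational(1, 2)))), 24), 32) = Add(Mul(Add(Rational(1, 2), 2, 3, Mul(Rational(3, 4), Pow(7, Rational(1, 2))), Mul(Rational(1, 2), Pow(7, Rational(1, 2)))), 24), 32) = Add(Mul(Add(Rational(11, 2), Mul(Rational(5, 4), Pow(7, Rational(1, 2)))), 24), 32) = Add(Add(132, Mul(30, Pow(7, Rational(1, 2)))), 32) = Add(164, Mul(30, Pow(7, Rational(1, 2))))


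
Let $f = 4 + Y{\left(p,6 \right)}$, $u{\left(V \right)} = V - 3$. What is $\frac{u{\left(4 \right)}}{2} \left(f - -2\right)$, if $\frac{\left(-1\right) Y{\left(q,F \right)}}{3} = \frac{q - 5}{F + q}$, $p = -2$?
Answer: $\frac{45}{8} \approx 5.625$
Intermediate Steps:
$u{\left(V \right)} = -3 + V$
$Y{\left(q,F \right)} = - \frac{3 \left(-5 + q\right)}{F + q}$ ($Y{\left(q,F \right)} = - 3 \frac{q - 5}{F + q} = - 3 \frac{-5 + q}{F + q} = - \frac{3 \left(-5 + q\right)}{F + q}$)
$f = \frac{37}{4}$ ($f = 4 + \frac{3 \left(5 - -2\right)}{6 - 2} = 4 + \frac{3 \left(5 + 2\right)}{4} = 4 + 3 \cdot \frac{1}{4} \cdot 7 = 4 + \frac{21}{4} = \frac{37}{4} \approx 9.25$)
$\frac{u{\left(4 \right)}}{2} \left(f - -2\right) = \frac{-3 + 4}{2} \left(\frac{37}{4} - -2\right) = 1 \cdot \frac{1}{2} \left(\frac{37}{4} + 2\right) = \frac{1}{2} \cdot \frac{45}{4} = \frac{45}{8}$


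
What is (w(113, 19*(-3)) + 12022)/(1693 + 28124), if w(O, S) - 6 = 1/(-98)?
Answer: 1178743/2922066 ≈ 0.40339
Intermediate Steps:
w(O, S) = 587/98 (w(O, S) = 6 + 1/(-98) = 6 - 1/98 = 587/98)
(w(113, 19*(-3)) + 12022)/(1693 + 28124) = (587/98 + 12022)/(1693 + 28124) = (1178743/98)/29817 = (1178743/98)*(1/29817) = 1178743/2922066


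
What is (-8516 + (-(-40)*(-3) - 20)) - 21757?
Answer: -30413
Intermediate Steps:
(-8516 + (-(-40)*(-3) - 20)) - 21757 = (-8516 + (-8*15 - 20)) - 21757 = (-8516 + (-120 - 20)) - 21757 = (-8516 - 140) - 21757 = -8656 - 21757 = -30413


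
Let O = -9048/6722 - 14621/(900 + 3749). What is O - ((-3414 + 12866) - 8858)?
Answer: -9351594923/15625289 ≈ -598.49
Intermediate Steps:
O = -70173257/15625289 (O = -9048*1/6722 - 14621/4649 = -4524/3361 - 14621*1/4649 = -4524/3361 - 14621/4649 = -70173257/15625289 ≈ -4.4910)
O - ((-3414 + 12866) - 8858) = -70173257/15625289 - ((-3414 + 12866) - 8858) = -70173257/15625289 - (9452 - 8858) = -70173257/15625289 - 1*594 = -70173257/15625289 - 594 = -9351594923/15625289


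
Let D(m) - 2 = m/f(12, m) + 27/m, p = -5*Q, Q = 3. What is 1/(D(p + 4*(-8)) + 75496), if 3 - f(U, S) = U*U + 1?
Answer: 6674/503872027 ≈ 1.3245e-5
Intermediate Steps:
f(U, S) = 2 - U² (f(U, S) = 3 - (U*U + 1) = 3 - (U² + 1) = 3 - (1 + U²) = 3 + (-1 - U²) = 2 - U²)
p = -15 (p = -5*3 = -15)
D(m) = 2 + 27/m - m/142 (D(m) = 2 + (m/(2 - 1*12²) + 27/m) = 2 + (m/(2 - 1*144) + 27/m) = 2 + (m/(2 - 144) + 27/m) = 2 + (m/(-142) + 27/m) = 2 + (m*(-1/142) + 27/m) = 2 + (-m/142 + 27/m) = 2 + (27/m - m/142) = 2 + 27/m - m/142)
1/(D(p + 4*(-8)) + 75496) = 1/((2 + 27/(-15 + 4*(-8)) - (-15 + 4*(-8))/142) + 75496) = 1/((2 + 27/(-15 - 32) - (-15 - 32)/142) + 75496) = 1/((2 + 27/(-47) - 1/142*(-47)) + 75496) = 1/((2 + 27*(-1/47) + 47/142) + 75496) = 1/((2 - 27/47 + 47/142) + 75496) = 1/(11723/6674 + 75496) = 1/(503872027/6674) = 6674/503872027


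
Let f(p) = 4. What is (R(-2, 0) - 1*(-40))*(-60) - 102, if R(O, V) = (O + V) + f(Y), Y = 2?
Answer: -2622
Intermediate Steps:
R(O, V) = 4 + O + V (R(O, V) = (O + V) + 4 = 4 + O + V)
(R(-2, 0) - 1*(-40))*(-60) - 102 = ((4 - 2 + 0) - 1*(-40))*(-60) - 102 = (2 + 40)*(-60) - 102 = 42*(-60) - 102 = -2520 - 102 = -2622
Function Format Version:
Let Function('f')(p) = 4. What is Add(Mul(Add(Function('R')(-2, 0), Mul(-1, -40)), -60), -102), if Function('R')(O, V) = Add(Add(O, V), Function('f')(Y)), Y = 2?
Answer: -2622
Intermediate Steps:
Function('R')(O, V) = Add(4, O, V) (Function('R')(O, V) = Add(Add(O, V), 4) = Add(4, O, V))
Add(Mul(Add(Function('R')(-2, 0), Mul(-1, -40)), -60), -102) = Add(Mul(Add(Add(4, -2, 0), Mul(-1, -40)), -60), -102) = Add(Mul(Add(2, 40), -60), -102) = Add(Mul(42, -60), -102) = Add(-2520, -102) = -2622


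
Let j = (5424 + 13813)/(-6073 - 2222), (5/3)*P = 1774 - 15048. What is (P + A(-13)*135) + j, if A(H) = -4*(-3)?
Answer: -10529207/1659 ≈ -6346.7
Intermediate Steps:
A(H) = 12
P = -39822/5 (P = 3*(1774 - 15048)/5 = (⅗)*(-13274) = -39822/5 ≈ -7964.4)
j = -19237/8295 (j = 19237/(-8295) = 19237*(-1/8295) = -19237/8295 ≈ -2.3191)
(P + A(-13)*135) + j = (-39822/5 + 12*135) - 19237/8295 = (-39822/5 + 1620) - 19237/8295 = -31722/5 - 19237/8295 = -10529207/1659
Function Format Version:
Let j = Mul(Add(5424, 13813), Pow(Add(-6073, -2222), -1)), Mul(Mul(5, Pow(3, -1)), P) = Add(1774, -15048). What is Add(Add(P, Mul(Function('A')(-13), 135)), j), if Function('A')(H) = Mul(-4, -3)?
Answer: Rational(-10529207, 1659) ≈ -6346.7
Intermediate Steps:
Function('A')(H) = 12
P = Rational(-39822, 5) (P = Mul(Rational(3, 5), Add(1774, -15048)) = Mul(Rational(3, 5), -13274) = Rational(-39822, 5) ≈ -7964.4)
j = Rational(-19237, 8295) (j = Mul(19237, Pow(-8295, -1)) = Mul(19237, Rational(-1, 8295)) = Rational(-19237, 8295) ≈ -2.3191)
Add(Add(P, Mul(Function('A')(-13), 135)), j) = Add(Add(Rational(-39822, 5), Mul(12, 135)), Rational(-19237, 8295)) = Add(Add(Rational(-39822, 5), 1620), Rational(-19237, 8295)) = Add(Rational(-31722, 5), Rational(-19237, 8295)) = Rational(-10529207, 1659)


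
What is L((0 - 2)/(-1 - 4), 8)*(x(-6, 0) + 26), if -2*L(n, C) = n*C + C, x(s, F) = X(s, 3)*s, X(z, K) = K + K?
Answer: 56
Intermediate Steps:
X(z, K) = 2*K
x(s, F) = 6*s (x(s, F) = (2*3)*s = 6*s)
L(n, C) = -C/2 - C*n/2 (L(n, C) = -(n*C + C)/2 = -(C*n + C)/2 = -(C + C*n)/2 = -C/2 - C*n/2)
L((0 - 2)/(-1 - 4), 8)*(x(-6, 0) + 26) = (-½*8*(1 + (0 - 2)/(-1 - 4)))*(6*(-6) + 26) = (-½*8*(1 - 2/(-5)))*(-36 + 26) = -½*8*(1 - 2*(-⅕))*(-10) = -½*8*(1 + ⅖)*(-10) = -½*8*7/5*(-10) = -28/5*(-10) = 56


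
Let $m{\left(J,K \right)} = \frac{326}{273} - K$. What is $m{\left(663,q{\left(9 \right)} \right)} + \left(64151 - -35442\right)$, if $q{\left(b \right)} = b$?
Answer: $\frac{27186758}{273} \approx 99585.0$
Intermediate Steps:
$m{\left(J,K \right)} = \frac{326}{273} - K$ ($m{\left(J,K \right)} = 326 \cdot \frac{1}{273} - K = \frac{326}{273} - K$)
$m{\left(663,q{\left(9 \right)} \right)} + \left(64151 - -35442\right) = \left(\frac{326}{273} - 9\right) + \left(64151 - -35442\right) = \left(\frac{326}{273} - 9\right) + \left(64151 + 35442\right) = - \frac{2131}{273} + 99593 = \frac{27186758}{273}$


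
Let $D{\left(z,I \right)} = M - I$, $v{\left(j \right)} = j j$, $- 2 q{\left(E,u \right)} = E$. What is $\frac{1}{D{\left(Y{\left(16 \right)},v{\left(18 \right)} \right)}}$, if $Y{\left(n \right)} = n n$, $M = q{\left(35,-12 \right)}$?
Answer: $- \frac{2}{683} \approx -0.0029283$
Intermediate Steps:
$q{\left(E,u \right)} = - \frac{E}{2}$
$M = - \frac{35}{2}$ ($M = \left(- \frac{1}{2}\right) 35 = - \frac{35}{2} \approx -17.5$)
$Y{\left(n \right)} = n^{2}$
$v{\left(j \right)} = j^{2}$
$D{\left(z,I \right)} = - \frac{35}{2} - I$
$\frac{1}{D{\left(Y{\left(16 \right)},v{\left(18 \right)} \right)}} = \frac{1}{- \frac{35}{2} - 18^{2}} = \frac{1}{- \frac{35}{2} - 324} = \frac{1}{- \frac{683}{2}} = - \frac{2}{683}$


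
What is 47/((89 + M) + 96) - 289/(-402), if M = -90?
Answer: 46349/38190 ≈ 1.2136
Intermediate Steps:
47/((89 + M) + 96) - 289/(-402) = 47/((89 - 90) + 96) - 289/(-402) = 47/(-1 + 96) - 289*(-1/402) = 47/95 + 289/402 = 46349/38190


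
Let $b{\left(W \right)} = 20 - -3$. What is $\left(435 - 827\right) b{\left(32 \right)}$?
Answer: $-9016$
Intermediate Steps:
$b{\left(W \right)} = 23$ ($b{\left(W \right)} = 20 + 3 = 23$)
$\left(435 - 827\right) b{\left(32 \right)} = \left(435 - 827\right) 23 = \left(-392\right) 23 = -9016$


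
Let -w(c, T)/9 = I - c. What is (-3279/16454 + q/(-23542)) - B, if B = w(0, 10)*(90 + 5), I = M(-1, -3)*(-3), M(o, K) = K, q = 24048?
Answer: 1490131421625/193680034 ≈ 7693.8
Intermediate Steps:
I = 9 (I = -3*(-3) = 9)
w(c, T) = -81 + 9*c (w(c, T) = -9*(9 - c) = -81 + 9*c)
B = -7695 (B = (-81 + 9*0)*(90 + 5) = (-81 + 0)*95 = -81*95 = -7695)
(-3279/16454 + q/(-23542)) - B = (-3279/16454 + 24048/(-23542)) - 1*(-7695) = (-3279*1/16454 + 24048*(-1/23542)) + 7695 = (-3279/16454 - 12024/11771) + 7695 = -236440005/193680034 + 7695 = 1490131421625/193680034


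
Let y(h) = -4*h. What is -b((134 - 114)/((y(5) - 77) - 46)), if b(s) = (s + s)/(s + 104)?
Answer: 10/3713 ≈ 0.0026932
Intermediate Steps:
b(s) = 2*s/(104 + s) (b(s) = (2*s)/(104 + s) = 2*s/(104 + s))
-b((134 - 114)/((y(5) - 77) - 46)) = -2*(134 - 114)/((-4*5 - 77) - 46)/(104 + (134 - 114)/((-4*5 - 77) - 46)) = -2*20/((-20 - 77) - 46)/(104 + 20/((-20 - 77) - 46)) = -2*20/(-97 - 46)/(104 + 20/(-97 - 46)) = -2*20/(-143)/(104 + 20/(-143)) = -2*20*(-1/143)/(104 + 20*(-1/143)) = -2*(-20)/(143*(104 - 20/143)) = -2*(-20)/(143*14852/143) = -2*(-20)*143/(143*14852) = -1*(-10/3713) = 10/3713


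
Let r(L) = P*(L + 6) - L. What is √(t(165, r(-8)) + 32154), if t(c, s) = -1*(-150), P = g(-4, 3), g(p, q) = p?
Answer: 4*√2019 ≈ 179.73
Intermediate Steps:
P = -4
r(L) = -24 - 5*L (r(L) = -4*(L + 6) - L = -4*(6 + L) - L = (-24 - 4*L) - L = -24 - 5*L)
t(c, s) = 150
√(t(165, r(-8)) + 32154) = √(150 + 32154) = √32304 = 4*√2019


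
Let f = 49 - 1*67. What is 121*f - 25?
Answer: -2203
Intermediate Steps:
f = -18 (f = 49 - 67 = -18)
121*f - 25 = 121*(-18) - 25 = -2178 - 25 = -2203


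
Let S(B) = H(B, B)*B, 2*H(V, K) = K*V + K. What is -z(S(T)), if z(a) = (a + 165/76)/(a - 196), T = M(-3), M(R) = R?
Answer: -519/15580 ≈ -0.033312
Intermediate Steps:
H(V, K) = K/2 + K*V/2 (H(V, K) = (K*V + K)/2 = (K + K*V)/2 = K/2 + K*V/2)
T = -3
S(B) = B²*(1 + B)/2 (S(B) = (B*(1 + B)/2)*B = B²*(1 + B)/2)
z(a) = (165/76 + a)/(-196 + a) (z(a) = (a + 165*(1/76))/(-196 + a) = (a + 165/76)/(-196 + a) = (165/76 + a)/(-196 + a))
-z(S(T)) = -(165/76 + (½)*(-3)²*(1 - 3))/(-196 + (½)*(-3)²*(1 - 3)) = -(165/76 + (½)*9*(-2))/(-196 + (½)*9*(-2)) = -(165/76 - 9)/(-196 - 9) = -(-519)/((-205)*76) = -(-1)*(-519)/(205*76) = -1*519/15580 = -519/15580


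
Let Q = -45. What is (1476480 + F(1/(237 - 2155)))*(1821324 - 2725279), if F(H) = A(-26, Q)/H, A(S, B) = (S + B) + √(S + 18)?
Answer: -1457770262390 + 3467571380*I*√2 ≈ -1.4578e+12 + 4.9039e+9*I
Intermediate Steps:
A(S, B) = B + S + √(18 + S) (A(S, B) = (B + S) + √(18 + S) = B + S + √(18 + S))
F(H) = (-71 + 2*I*√2)/H (F(H) = (-45 - 26 + √(18 - 26))/H = (-45 - 26 + √(-8))/H = (-45 - 26 + 2*I*√2)/H = (-71 + 2*I*√2)/H)
(1476480 + F(1/(237 - 2155)))*(1821324 - 2725279) = (1476480 + (-71 + 2*I*√2)/(1/(237 - 2155)))*(1821324 - 2725279) = (1476480 + (-71 + 2*I*√2)/(1/(-1918)))*(-903955) = (1476480 + (-71 + 2*I*√2)/(-1/1918))*(-903955) = (1476480 - 1918*(-71 + 2*I*√2))*(-903955) = (1476480 + (136178 - 3836*I*√2))*(-903955) = (1612658 - 3836*I*√2)*(-903955) = -1457770262390 + 3467571380*I*√2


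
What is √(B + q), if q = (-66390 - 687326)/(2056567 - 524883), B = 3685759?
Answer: √540437212780274810/382921 ≈ 1919.8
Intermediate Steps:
q = -188429/382921 (q = -753716/1531684 = -753716*1/1531684 = -188429/382921 ≈ -0.49208)
√(B + q) = √(3685759 - 188429/382921) = √(1411354333610/382921) = √540437212780274810/382921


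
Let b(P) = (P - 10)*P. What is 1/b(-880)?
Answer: 1/783200 ≈ 1.2768e-6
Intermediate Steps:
b(P) = P*(-10 + P) (b(P) = (-10 + P)*P = P*(-10 + P))
1/b(-880) = 1/(-880*(-10 - 880)) = 1/(-880*(-890)) = 1/783200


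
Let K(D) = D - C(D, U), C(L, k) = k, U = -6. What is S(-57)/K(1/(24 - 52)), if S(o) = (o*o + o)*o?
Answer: -5094432/167 ≈ -30506.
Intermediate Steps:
K(D) = 6 + D (K(D) = D - 1*(-6) = D + 6 = 6 + D)
S(o) = o*(o + o²) (S(o) = (o² + o)*o = (o + o²)*o = o*(o + o²))
S(-57)/K(1/(24 - 52)) = ((-57)²*(1 - 57))/(6 + 1/(24 - 52)) = (3249*(-56))/(6 + 1/(-28)) = -181944/(6 - 1/28) = -181944/167/28 = -181944*28/167 = -5094432/167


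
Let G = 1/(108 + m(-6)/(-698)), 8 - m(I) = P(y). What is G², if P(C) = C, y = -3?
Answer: 487204/5681089129 ≈ 8.5759e-5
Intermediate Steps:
m(I) = 11 (m(I) = 8 - 1*(-3) = 8 + 3 = 11)
G = 698/75373 (G = 1/(108 + 11/(-698)) = 1/(108 + 11*(-1/698)) = 1/(108 - 11/698) = 1/(75373/698) = 698/75373 ≈ 0.0092606)
G² = (698/75373)² = 487204/5681089129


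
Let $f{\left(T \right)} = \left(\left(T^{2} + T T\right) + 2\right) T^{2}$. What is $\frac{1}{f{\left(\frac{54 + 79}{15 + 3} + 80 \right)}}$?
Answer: $\frac{52488}{6123105682837} \approx 8.5721 \cdot 10^{-9}$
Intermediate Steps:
$f{\left(T \right)} = T^{2} \left(2 + 2 T^{2}\right)$ ($f{\left(T \right)} = \left(\left(T^{2} + T^{2}\right) + 2\right) T^{2} = \left(2 T^{2} + 2\right) T^{2} = \left(2 + 2 T^{2}\right) T^{2} = T^{2} \left(2 + 2 T^{2}\right)$)
$\frac{1}{f{\left(\frac{54 + 79}{15 + 3} + 80 \right)}} = \frac{1}{2 \left(\frac{54 + 79}{15 + 3} + 80\right)^{2} \left(1 + \left(\frac{54 + 79}{15 + 3} + 80\right)^{2}\right)} = \frac{1}{2 \left(\frac{133}{18} + 80\right)^{2} \left(1 + \left(\frac{133}{18} + 80\right)^{2}\right)} = \frac{1}{2 \left(\frac{1573}{18}\right)^{2} \left(1 + \left(\frac{1573}{18}\right)^{2}\right)} = \frac{1}{2 \cdot \frac{2474329}{324} \left(1 + \frac{2474329}{324}\right)} = \frac{1}{2 \cdot \frac{2474329}{324} \cdot \frac{2474653}{324}} = \frac{1}{\frac{6123105682837}{52488}} = \frac{52488}{6123105682837}$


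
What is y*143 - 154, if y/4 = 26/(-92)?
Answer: -7260/23 ≈ -315.65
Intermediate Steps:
y = -26/23 (y = 4*(26/(-92)) = 4*(26*(-1/92)) = 4*(-13/46) = -26/23 ≈ -1.1304)
y*143 - 154 = -26/23*143 - 154 = -3718/23 - 154 = -7260/23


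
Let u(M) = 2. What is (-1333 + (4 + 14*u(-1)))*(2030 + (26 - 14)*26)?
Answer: -3046942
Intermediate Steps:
(-1333 + (4 + 14*u(-1)))*(2030 + (26 - 14)*26) = (-1333 + (4 + 14*2))*(2030 + (26 - 14)*26) = (-1333 + (4 + 28))*(2030 + 12*26) = (-1333 + 32)*(2030 + 312) = -1301*2342 = -3046942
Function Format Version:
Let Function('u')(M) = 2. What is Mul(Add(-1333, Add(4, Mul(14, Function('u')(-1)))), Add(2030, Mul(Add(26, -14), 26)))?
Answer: -3046942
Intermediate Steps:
Mul(Add(-1333, Add(4, Mul(14, Function('u')(-1)))), Add(2030, Mul(Add(26, -14), 26))) = Mul(Add(-1333, Add(4, Mul(14, 2))), Add(2030, Mul(Add(26, -14), 26))) = Mul(Add(-1333, Add(4, 28)), Add(2030, Mul(12, 26))) = Mul(Add(-1333, 32), Add(2030, 312)) = Mul(-1301, 2342) = -3046942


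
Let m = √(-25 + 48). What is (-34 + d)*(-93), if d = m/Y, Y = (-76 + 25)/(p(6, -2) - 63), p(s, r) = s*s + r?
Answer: 3162 - 899*√23/17 ≈ 2908.4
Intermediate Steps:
p(s, r) = r + s² (p(s, r) = s² + r = r + s²)
Y = 51/29 (Y = (-76 + 25)/((-2 + 6²) - 63) = -51/((-2 + 36) - 63) = -51/(34 - 63) = -51/(-29) = -51*(-1/29) = 51/29 ≈ 1.7586)
m = √23 ≈ 4.7958
d = 29*√23/51 (d = √23/(51/29) = √23*(29/51) = 29*√23/51 ≈ 2.7270)
(-34 + d)*(-93) = (-34 + 29*√23/51)*(-93) = 3162 - 899*√23/17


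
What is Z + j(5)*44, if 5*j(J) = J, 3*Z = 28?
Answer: 160/3 ≈ 53.333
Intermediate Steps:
Z = 28/3 (Z = (⅓)*28 = 28/3 ≈ 9.3333)
j(J) = J/5
Z + j(5)*44 = 28/3 + ((⅕)*5)*44 = 28/3 + 1*44 = 28/3 + 44 = 160/3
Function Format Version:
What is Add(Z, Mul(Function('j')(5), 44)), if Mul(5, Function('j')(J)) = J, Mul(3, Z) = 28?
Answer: Rational(160, 3) ≈ 53.333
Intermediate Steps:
Z = Rational(28, 3) (Z = Mul(Rational(1, 3), 28) = Rational(28, 3) ≈ 9.3333)
Function('j')(J) = Mul(Rational(1, 5), J)
Add(Z, Mul(Function('j')(5), 44)) = Add(Rational(28, 3), Mul(Mul(Rational(1, 5), 5), 44)) = Add(Rational(28, 3), Mul(1, 44)) = Add(Rational(28, 3), 44) = Rational(160, 3)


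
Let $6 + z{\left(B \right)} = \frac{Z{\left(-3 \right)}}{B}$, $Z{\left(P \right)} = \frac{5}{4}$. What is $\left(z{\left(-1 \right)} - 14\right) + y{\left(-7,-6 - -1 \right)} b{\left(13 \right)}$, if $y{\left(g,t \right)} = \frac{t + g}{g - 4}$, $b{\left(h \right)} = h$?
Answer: $- \frac{311}{44} \approx -7.0682$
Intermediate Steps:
$Z{\left(P \right)} = \frac{5}{4}$ ($Z{\left(P \right)} = 5 \cdot \frac{1}{4} = \frac{5}{4}$)
$y{\left(g,t \right)} = \frac{g + t}{-4 + g}$
$z{\left(B \right)} = -6 + \frac{5}{4 B}$
$\left(z{\left(-1 \right)} - 14\right) + y{\left(-7,-6 - -1 \right)} b{\left(13 \right)} = \left(\left(-6 + \frac{5}{4 \left(-1\right)}\right) - 14\right) + \frac{-7 - 5}{-4 - 7} \cdot 13 = \left(\left(-6 + \frac{5}{4} \left(-1\right)\right) - 14\right) + \frac{-7 + \left(-6 + 1\right)}{-11} \cdot 13 = \left(\left(-6 - \frac{5}{4}\right) - 14\right) + - \frac{-7 - 5}{11} \cdot 13 = \left(- \frac{29}{4} - 14\right) + \left(- \frac{1}{11}\right) \left(-12\right) 13 = - \frac{85}{4} + \frac{12}{11} \cdot 13 = - \frac{85}{4} + \frac{156}{11} = - \frac{311}{44}$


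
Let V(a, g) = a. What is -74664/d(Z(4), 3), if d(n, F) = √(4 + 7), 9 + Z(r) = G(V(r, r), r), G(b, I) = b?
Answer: -74664*√11/11 ≈ -22512.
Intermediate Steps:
Z(r) = -9 + r
d(n, F) = √11
-74664/d(Z(4), 3) = -74664/(√11) = -74664*√11/11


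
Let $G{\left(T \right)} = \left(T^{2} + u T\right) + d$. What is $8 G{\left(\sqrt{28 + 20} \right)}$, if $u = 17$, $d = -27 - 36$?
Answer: $-120 + 544 \sqrt{3} \approx 822.24$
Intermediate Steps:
$d = -63$ ($d = -27 - 36 = -63$)
$G{\left(T \right)} = -63 + T^{2} + 17 T$ ($G{\left(T \right)} = \left(T^{2} + 17 T\right) - 63 = -63 + T^{2} + 17 T$)
$8 G{\left(\sqrt{28 + 20} \right)} = 8 \left(-63 + \left(\sqrt{28 + 20}\right)^{2} + 17 \sqrt{28 + 20}\right) = 8 \left(-63 + \left(\sqrt{48}\right)^{2} + 17 \sqrt{48}\right) = 8 \left(-63 + \left(4 \sqrt{3}\right)^{2} + 17 \cdot 4 \sqrt{3}\right) = 8 \left(-63 + 48 + 68 \sqrt{3}\right) = 8 \left(-15 + 68 \sqrt{3}\right) = -120 + 544 \sqrt{3}$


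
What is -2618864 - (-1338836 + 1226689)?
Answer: -2506717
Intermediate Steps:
-2618864 - (-1338836 + 1226689) = -2618864 - 1*(-112147) = -2618864 + 112147 = -2506717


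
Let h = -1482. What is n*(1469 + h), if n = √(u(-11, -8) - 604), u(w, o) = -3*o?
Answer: -26*I*√145 ≈ -313.08*I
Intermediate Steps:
n = 2*I*√145 (n = √(-3*(-8) - 604) = √(24 - 604) = √(-580) = 2*I*√145 ≈ 24.083*I)
n*(1469 + h) = (2*I*√145)*(1469 - 1482) = (2*I*√145)*(-13) = -26*I*√145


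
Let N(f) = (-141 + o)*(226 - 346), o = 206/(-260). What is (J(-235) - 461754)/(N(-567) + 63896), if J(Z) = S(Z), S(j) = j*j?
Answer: -5284877/1051844 ≈ -5.0244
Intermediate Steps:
o = -103/130 (o = 206*(-1/260) = -103/130 ≈ -0.79231)
N(f) = 221196/13 (N(f) = (-141 - 103/130)*(226 - 346) = -18433/130*(-120) = 221196/13)
S(j) = j²
J(Z) = Z²
(J(-235) - 461754)/(N(-567) + 63896) = ((-235)² - 461754)/(221196/13 + 63896) = (55225 - 461754)/(1051844/13) = -406529*13/1051844 = -5284877/1051844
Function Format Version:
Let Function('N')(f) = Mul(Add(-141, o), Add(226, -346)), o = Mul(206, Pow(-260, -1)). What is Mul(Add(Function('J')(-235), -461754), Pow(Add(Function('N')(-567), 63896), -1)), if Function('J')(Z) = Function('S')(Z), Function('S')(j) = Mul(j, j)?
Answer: Rational(-5284877, 1051844) ≈ -5.0244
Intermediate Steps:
o = Rational(-103, 130) (o = Mul(206, Rational(-1, 260)) = Rational(-103, 130) ≈ -0.79231)
Function('N')(f) = Rational(221196, 13) (Function('N')(f) = Mul(Add(-141, Rational(-103, 130)), Add(226, -346)) = Mul(Rational(-18433, 130), -120) = Rational(221196, 13))
Function('S')(j) = Pow(j, 2)
Function('J')(Z) = Pow(Z, 2)
Mul(Add(Function('J')(-235), -461754), Pow(Add(Function('N')(-567), 63896), -1)) = Mul(Add(Pow(-235, 2), -461754), Pow(Add(Rational(221196, 13), 63896), -1)) = Mul(Add(55225, -461754), Pow(Rational(1051844, 13), -1)) = Mul(-406529, Rational(13, 1051844)) = Rational(-5284877, 1051844)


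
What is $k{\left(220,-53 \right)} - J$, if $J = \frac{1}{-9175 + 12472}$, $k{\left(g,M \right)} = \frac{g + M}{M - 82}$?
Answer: $- \frac{183578}{148365} \approx -1.2373$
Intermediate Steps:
$k{\left(g,M \right)} = \frac{M + g}{-82 + M}$
$J = \frac{1}{3297} \approx 0.00030331$
$k{\left(220,-53 \right)} - J = \frac{-53 + 220}{-82 - 53} - \frac{1}{3297} = \frac{1}{-135} \cdot 167 - \frac{1}{3297} = \left(- \frac{1}{135}\right) 167 - \frac{1}{3297} = - \frac{167}{135} - \frac{1}{3297} = - \frac{183578}{148365}$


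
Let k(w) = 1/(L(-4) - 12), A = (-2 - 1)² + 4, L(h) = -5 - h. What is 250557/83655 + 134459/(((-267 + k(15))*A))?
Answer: -3459411247/96816720 ≈ -35.732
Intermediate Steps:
A = 13 (A = (-3)² + 4 = 9 + 4 = 13)
k(w) = -1/13 (k(w) = 1/((-5 - 1*(-4)) - 12) = 1/((-5 + 4) - 12) = 1/(-1 - 12) = 1/(-13) = -1/13)
250557/83655 + 134459/(((-267 + k(15))*A)) = 250557/83655 + 134459/(((-267 - 1/13)*13)) = 250557*(1/83655) + 134459/((-3472/13*13)) = 83519/27885 + 134459/(-3472) = 83519/27885 + 134459*(-1/3472) = 83519/27885 - 134459/3472 = -3459411247/96816720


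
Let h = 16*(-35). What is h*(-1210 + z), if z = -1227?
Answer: 1364720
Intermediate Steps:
h = -560
h*(-1210 + z) = -560*(-1210 - 1227) = -560*(-2437) = 1364720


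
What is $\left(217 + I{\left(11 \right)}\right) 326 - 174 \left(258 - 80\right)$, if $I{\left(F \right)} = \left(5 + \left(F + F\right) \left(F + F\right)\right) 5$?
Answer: $836840$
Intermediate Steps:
$I{\left(F \right)} = 25 + 20 F^{2}$ ($I{\left(F \right)} = \left(5 + 2 F 2 F\right) 5 = \left(5 + 4 F^{2}\right) 5 = 25 + 20 F^{2}$)
$\left(217 + I{\left(11 \right)}\right) 326 - 174 \left(258 - 80\right) = \left(217 + \left(25 + 20 \cdot 11^{2}\right)\right) 326 - 174 \left(258 - 80\right) = \left(217 + \left(25 + 20 \cdot 121\right)\right) 326 - 30972 = \left(217 + \left(25 + 2420\right)\right) 326 - 30972 = \left(217 + 2445\right) 326 - 30972 = 2662 \cdot 326 - 30972 = 867812 - 30972 = 836840$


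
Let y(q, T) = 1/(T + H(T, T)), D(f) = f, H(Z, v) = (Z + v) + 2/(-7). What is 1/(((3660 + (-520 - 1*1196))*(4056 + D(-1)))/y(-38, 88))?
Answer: 7/14551870320 ≈ 4.8104e-10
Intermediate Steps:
H(Z, v) = -2/7 + Z + v (H(Z, v) = (Z + v) + 2*(-⅐) = (Z + v) - 2/7 = -2/7 + Z + v)
y(q, T) = 1/(-2/7 + 3*T) (y(q, T) = 1/(T + (-2/7 + T + T)) = 1/(T + (-2/7 + 2*T)) = 1/(-2/7 + 3*T))
1/(((3660 + (-520 - 1*1196))*(4056 + D(-1)))/y(-38, 88)) = 1/(((3660 + (-520 - 1*1196))*(4056 - 1))/((7/(-2 + 21*88)))) = 1/(((3660 + (-520 - 1196))*4055)/((7/(-2 + 1848)))) = 1/(((3660 - 1716)*4055)/((7/1846))) = 1/((1944*4055)/((7*(1/1846)))) = 1/(7882920/(7/1846)) = 1/(7882920*(1846/7)) = 1/(14551870320/7) = 7/14551870320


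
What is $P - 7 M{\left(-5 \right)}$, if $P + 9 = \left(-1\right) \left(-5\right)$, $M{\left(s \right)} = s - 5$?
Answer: $66$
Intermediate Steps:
$M{\left(s \right)} = -5 + s$
$P = -4$ ($P = -9 - -5 = -9 + 5 = -4$)
$P - 7 M{\left(-5 \right)} = -4 - 7 \left(-5 - 5\right) = -4 - -70 = -4 + 70 = 66$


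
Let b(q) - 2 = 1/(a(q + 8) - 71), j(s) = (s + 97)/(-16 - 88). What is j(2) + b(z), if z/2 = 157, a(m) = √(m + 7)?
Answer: 31639/30628 - √329/4712 ≈ 1.0292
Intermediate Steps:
a(m) = √(7 + m)
j(s) = -97/104 - s/104 (j(s) = (97 + s)/(-104) = (97 + s)*(-1/104) = -97/104 - s/104)
z = 314 (z = 2*157 = 314)
b(q) = 2 + 1/(-71 + √(15 + q)) (b(q) = 2 + 1/(√(7 + (q + 8)) - 71) = 2 + 1/(√(7 + (8 + q)) - 71) = 2 + 1/(√(15 + q) - 71) = 2 + 1/(-71 + √(15 + q)))
j(2) + b(z) = (-97/104 - 1/104*2) + (-141 + 2*√(15 + 314))/(-71 + √(15 + 314)) = (-97/104 - 1/52) + (-141 + 2*√329)/(-71 + √329) = -99/104 + (-141 + 2*√329)/(-71 + √329)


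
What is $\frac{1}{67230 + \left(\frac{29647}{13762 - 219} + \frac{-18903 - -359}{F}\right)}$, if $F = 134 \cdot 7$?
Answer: $\frac{6351667}{426910906157} \approx 1.4878 \cdot 10^{-5}$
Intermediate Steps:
$F = 938$
$\frac{1}{67230 + \left(\frac{29647}{13762 - 219} + \frac{-18903 - -359}{F}\right)} = \frac{1}{67230 + \left(\frac{29647}{13762 - 219} + \frac{-18903 - -359}{938}\right)} = \frac{1}{67230 + \left(\frac{29647}{13543} + \left(-18903 + 359\right) \frac{1}{938}\right)} = \frac{1}{67230 + \left(29647 \cdot \frac{1}{13543} - \frac{9272}{469}\right)} = \frac{1}{67230 + \left(\frac{29647}{13543} - \frac{9272}{469}\right)} = \frac{1}{67230 - \frac{111666253}{6351667}} = \frac{1}{\frac{426910906157}{6351667}} = \frac{6351667}{426910906157}$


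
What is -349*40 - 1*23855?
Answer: -37815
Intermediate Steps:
-349*40 - 1*23855 = -13960 - 23855 = -37815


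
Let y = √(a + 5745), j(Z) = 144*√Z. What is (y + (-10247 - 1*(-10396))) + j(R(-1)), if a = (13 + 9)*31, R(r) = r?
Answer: 149 + √6427 + 144*I ≈ 229.17 + 144.0*I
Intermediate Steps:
a = 682 (a = 22*31 = 682)
y = √6427 (y = √(682 + 5745) = √6427 ≈ 80.169)
(y + (-10247 - 1*(-10396))) + j(R(-1)) = (√6427 + (-10247 - 1*(-10396))) + 144*√(-1) = (√6427 + (-10247 + 10396)) + 144*I = (√6427 + 149) + 144*I = (149 + √6427) + 144*I = 149 + √6427 + 144*I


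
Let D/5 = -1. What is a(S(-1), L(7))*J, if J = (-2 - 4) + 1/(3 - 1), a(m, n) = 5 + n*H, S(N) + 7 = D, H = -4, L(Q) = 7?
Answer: 253/2 ≈ 126.50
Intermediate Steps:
D = -5 (D = 5*(-1) = -5)
S(N) = -12 (S(N) = -7 - 5 = -12)
a(m, n) = 5 - 4*n (a(m, n) = 5 + n*(-4) = 5 - 4*n)
J = -11/2 (J = -6 + 1/2 = -11/2 ≈ -5.5000)
a(S(-1), L(7))*J = (5 - 4*7)*(-11/2) = (5 - 28)*(-11/2) = -23*(-11/2) = 253/2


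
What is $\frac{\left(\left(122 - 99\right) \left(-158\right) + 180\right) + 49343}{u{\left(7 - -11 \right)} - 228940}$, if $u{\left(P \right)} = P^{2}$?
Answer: $- \frac{45889}{228616} \approx -0.20073$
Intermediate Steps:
$\frac{\left(\left(122 - 99\right) \left(-158\right) + 180\right) + 49343}{u{\left(7 - -11 \right)} - 228940} = \frac{\left(\left(122 - 99\right) \left(-158\right) + 180\right) + 49343}{\left(7 - -11\right)^{2} - 228940} = \frac{\left(23 \left(-158\right) + 180\right) + 49343}{\left(7 + 11\right)^{2} + \left(-241033 + 12093\right)} = \frac{\left(-3634 + 180\right) + 49343}{18^{2} - 228940} = \frac{-3454 + 49343}{324 - 228940} = \frac{45889}{-228616} = 45889 \left(- \frac{1}{228616}\right) = - \frac{45889}{228616}$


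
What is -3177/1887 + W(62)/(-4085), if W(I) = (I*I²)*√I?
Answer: -1059/629 - 238328*√62/4085 ≈ -461.07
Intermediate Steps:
W(I) = I^(7/2) (W(I) = I³*√I = I^(7/2))
-3177/1887 + W(62)/(-4085) = -3177/1887 + 62^(7/2)/(-4085) = -3177*1/1887 + (238328*√62)*(-1/4085) = -1059/629 - 238328*√62/4085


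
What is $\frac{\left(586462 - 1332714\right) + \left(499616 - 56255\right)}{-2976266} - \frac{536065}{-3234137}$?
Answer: $\frac{2575063023357}{9625651992442} \approx 0.26752$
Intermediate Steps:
$\frac{\left(586462 - 1332714\right) + \left(499616 - 56255\right)}{-2976266} - \frac{536065}{-3234137} = \left(-746252 + 443361\right) \left(- \frac{1}{2976266}\right) - - \frac{536065}{3234137} = \left(-302891\right) \left(- \frac{1}{2976266}\right) + \frac{536065}{3234137} = \frac{302891}{2976266} + \frac{536065}{3234137} = \frac{2575063023357}{9625651992442}$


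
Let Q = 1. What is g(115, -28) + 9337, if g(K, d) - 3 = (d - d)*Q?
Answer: 9340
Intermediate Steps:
g(K, d) = 3 (g(K, d) = 3 + (d - d)*1 = 3 + 0*1 = 3 + 0 = 3)
g(115, -28) + 9337 = 3 + 9337 = 9340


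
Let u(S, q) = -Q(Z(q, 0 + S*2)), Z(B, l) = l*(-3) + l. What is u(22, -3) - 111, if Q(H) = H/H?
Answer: -112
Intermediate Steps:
Z(B, l) = -2*l (Z(B, l) = -3*l + l = -2*l)
Q(H) = 1
u(S, q) = -1 (u(S, q) = -1*1 = -1)
u(22, -3) - 111 = -1 - 111 = -112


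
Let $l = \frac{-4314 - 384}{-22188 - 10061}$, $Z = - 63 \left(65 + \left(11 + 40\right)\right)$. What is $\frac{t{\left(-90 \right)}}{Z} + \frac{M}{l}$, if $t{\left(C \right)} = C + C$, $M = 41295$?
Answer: $\frac{3107352665}{10962} \approx 2.8347 \cdot 10^{5}$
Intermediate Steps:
$Z = -7308$ ($Z = - 63 \left(65 + 51\right) = \left(-63\right) 116 = -7308$)
$t{\left(C \right)} = 2 C$
$l = \frac{4698}{32249}$ ($l = - \frac{4698}{-32249} = \left(-4698\right) \left(- \frac{1}{32249}\right) = \frac{4698}{32249} \approx 0.14568$)
$\frac{t{\left(-90 \right)}}{Z} + \frac{M}{l} = \frac{2 \left(-90\right)}{-7308} + \frac{41295}{\frac{4698}{32249}} = \left(-180\right) \left(- \frac{1}{7308}\right) + 41295 \cdot \frac{32249}{4698} = \frac{5}{203} + \frac{443907485}{1566} = \frac{3107352665}{10962}$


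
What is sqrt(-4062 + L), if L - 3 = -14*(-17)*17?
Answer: I*sqrt(13) ≈ 3.6056*I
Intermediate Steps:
L = 4049 (L = 3 - 14*(-17)*17 = 3 + 238*17 = 3 + 4046 = 4049)
sqrt(-4062 + L) = sqrt(-4062 + 4049) = sqrt(-13) = I*sqrt(13)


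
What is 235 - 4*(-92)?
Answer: 603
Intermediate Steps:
235 - 4*(-92) = 235 - 1*(-368) = 235 + 368 = 603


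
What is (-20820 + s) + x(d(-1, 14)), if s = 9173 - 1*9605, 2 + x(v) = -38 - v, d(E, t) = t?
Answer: -21306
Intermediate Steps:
x(v) = -40 - v (x(v) = -2 + (-38 - v) = -40 - v)
s = -432 (s = 9173 - 9605 = -432)
(-20820 + s) + x(d(-1, 14)) = (-20820 - 432) + (-40 - 1*14) = -21252 + (-40 - 14) = -21252 - 54 = -21306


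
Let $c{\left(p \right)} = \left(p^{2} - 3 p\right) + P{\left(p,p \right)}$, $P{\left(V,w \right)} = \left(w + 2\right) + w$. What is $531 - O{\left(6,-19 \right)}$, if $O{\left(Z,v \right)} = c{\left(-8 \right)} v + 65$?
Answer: $1872$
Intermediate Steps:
$P{\left(V,w \right)} = 2 + 2 w$ ($P{\left(V,w \right)} = \left(2 + w\right) + w = 2 + 2 w$)
$c{\left(p \right)} = 2 + p^{2} - p$ ($c{\left(p \right)} = \left(p^{2} - 3 p\right) + \left(2 + 2 p\right) = 2 + p^{2} - p$)
$O{\left(Z,v \right)} = 65 + 74 v$ ($O{\left(Z,v \right)} = \left(2 + \left(-8\right)^{2} - -8\right) v + 65 = \left(2 + 64 + 8\right) v + 65 = 74 v + 65 = 65 + 74 v$)
$531 - O{\left(6,-19 \right)} = 531 - \left(65 + 74 \left(-19\right)\right) = 531 - \left(65 - 1406\right) = 531 - -1341 = 531 + 1341 = 1872$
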